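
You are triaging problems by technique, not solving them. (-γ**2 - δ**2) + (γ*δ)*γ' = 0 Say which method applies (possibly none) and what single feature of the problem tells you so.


Method: the homogeneous substitution — the slope's numerator and denominator have matching total degree, so it depends only on γ/δ and the ratio substitution collapses it. A Bernoulli rewrite works here as the equation stands — the homogeneous substitution is the more immediate reading.


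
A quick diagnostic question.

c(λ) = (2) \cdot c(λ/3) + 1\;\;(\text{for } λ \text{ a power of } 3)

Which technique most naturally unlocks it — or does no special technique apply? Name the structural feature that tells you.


Method: the master substitution — treat m = log base 3 of λ as the new clock: one recursion step advances m by one while λ scales by 3.


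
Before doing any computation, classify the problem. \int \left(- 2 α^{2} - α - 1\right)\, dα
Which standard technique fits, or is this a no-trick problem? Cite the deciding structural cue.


Verdict: no special technique — a term-by-term power-rule job in α; no substitution or rearrangement earns its keep here.


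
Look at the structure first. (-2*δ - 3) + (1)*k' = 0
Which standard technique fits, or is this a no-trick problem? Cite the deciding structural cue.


Technique: no special technique — solved for the derivative, k never appears on the right — this is a direct integration in δ, not a differential-equations problem at heart.


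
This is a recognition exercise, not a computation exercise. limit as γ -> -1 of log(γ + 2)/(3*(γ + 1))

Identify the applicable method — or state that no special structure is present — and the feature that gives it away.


Technique: l'Hôpital's rule (0/0) — both numerator and denominator vanish at -1: the genuine 0/0 indeterminate that l'Hôpital exists for. A first-order expansion at the point is an equally standard path; the rule packages it.


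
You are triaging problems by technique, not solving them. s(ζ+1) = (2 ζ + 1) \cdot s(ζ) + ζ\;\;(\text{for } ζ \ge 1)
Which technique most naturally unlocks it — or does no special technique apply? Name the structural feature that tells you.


Diagnosis: a summation factor — first-order linear but the coefficient 2 ζ + 1 moves with the index — divide by the cumulative product and telescope.


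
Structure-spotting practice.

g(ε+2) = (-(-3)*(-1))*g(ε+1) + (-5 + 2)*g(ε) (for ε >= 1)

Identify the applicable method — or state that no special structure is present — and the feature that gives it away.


Diagnosis: the characteristic-root method — fixed numeric weights on consecutive terms and no forcing term added: the root method in its home territory.


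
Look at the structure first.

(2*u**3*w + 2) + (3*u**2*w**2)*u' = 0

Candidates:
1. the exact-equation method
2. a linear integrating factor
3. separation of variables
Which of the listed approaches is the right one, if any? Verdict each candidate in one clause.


Verdict: the exact-equation method — the mixed-partials test passes for 2*u**3*w + 2 and 3*u**2*w**2, so a potential function exists as presented.
- the exact-equation method: a fit — the right tool for this form.
- a linear integrating factor: a nonlinear term in the unknown puts this outside the integrating-factor template.
- separation of variables: no division isolates the independent variable from the unknown.


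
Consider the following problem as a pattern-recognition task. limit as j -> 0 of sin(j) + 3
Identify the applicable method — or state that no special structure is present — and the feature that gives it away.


Best approach: no special technique — the expression is continuous at the evaluation point — substitute directly; no indeterminate form appears.


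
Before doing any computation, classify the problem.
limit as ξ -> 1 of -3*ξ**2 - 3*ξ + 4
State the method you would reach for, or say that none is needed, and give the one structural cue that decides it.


Verdict: no special technique — the expression is continuous at the evaluation point — substitute directly; no indeterminate form appears.


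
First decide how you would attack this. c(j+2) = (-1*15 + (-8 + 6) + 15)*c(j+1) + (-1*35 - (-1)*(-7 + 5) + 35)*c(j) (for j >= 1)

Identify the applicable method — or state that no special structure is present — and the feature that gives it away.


Method: the characteristic-root method — every coefficient is a fixed number and the forcing is zero — substitute r^j and read off the root equation.


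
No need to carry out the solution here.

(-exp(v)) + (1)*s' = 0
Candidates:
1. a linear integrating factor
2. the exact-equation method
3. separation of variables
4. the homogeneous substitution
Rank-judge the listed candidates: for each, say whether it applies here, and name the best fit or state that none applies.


Technique: no special technique — the slope is a function of v alone, so integrate both sides directly.
- a linear integrating factor: the linear template holds only trivially here (the unknown is absent, so the coefficient is zero) — the method is not the natural label.
- the exact-equation method: with the unknown absent from both coefficients, the cross-partial test holds emptily — nothing for the exact method to work on.
- separation of variables — any separation here is vacuous (nothing depends on the unknown); direct integration is the honest label.
- the homogeneous substitution — the ratio substitution does not collapse this equation.


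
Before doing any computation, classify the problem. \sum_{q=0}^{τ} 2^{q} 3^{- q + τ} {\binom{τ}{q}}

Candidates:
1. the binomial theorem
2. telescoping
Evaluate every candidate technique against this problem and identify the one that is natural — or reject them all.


Best approach: the binomial theorem — the summand is term q of a binomial expansion in 2 and 3; the whole sum is a single power.
- the binomial theorem: yes, a natural case for it.
- telescoping — the terms as presented offer no neighboring cancellation — a telescoping rewrite may exist, but the displayed structure does not hand one over.


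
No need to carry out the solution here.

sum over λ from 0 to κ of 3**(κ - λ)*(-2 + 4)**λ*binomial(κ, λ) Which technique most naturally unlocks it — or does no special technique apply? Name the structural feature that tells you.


Method: the binomial theorem — binomial coefficients against complementary powers of (-2 + 4) and 3: recognize the binomial expansion and resum.


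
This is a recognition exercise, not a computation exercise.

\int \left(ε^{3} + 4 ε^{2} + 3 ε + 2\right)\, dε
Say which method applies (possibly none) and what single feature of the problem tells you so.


Diagnosis: no special technique — the integrand is a sum of constant multiples of powers of ε — integrate term by term.


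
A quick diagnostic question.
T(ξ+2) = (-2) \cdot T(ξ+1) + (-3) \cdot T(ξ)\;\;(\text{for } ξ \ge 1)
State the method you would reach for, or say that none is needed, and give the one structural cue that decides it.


Technique: the characteristic-root method — constant coefficients and linearity mean the ansatz r^ξ reduces it to solving the characteristic polynomial.


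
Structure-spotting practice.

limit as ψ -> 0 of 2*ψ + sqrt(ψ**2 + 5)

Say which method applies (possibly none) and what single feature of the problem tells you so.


Verdict: no special technique — no zero denominators, no indeterminate clash at 0 — substitute and read off the value.


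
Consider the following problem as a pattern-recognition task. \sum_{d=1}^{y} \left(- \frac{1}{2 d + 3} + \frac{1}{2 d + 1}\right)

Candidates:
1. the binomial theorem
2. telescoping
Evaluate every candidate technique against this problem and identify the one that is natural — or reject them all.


Diagnosis: telescoping — this sum is a zipper: each term contributes \frac{1}{2 d + 1} and removes the next index's value, which the following term puts back, closing term by term.
- the binomial theorem — the summand does not match any term pattern of an expanded binomial power.
- telescoping: yes — fits the structure here.


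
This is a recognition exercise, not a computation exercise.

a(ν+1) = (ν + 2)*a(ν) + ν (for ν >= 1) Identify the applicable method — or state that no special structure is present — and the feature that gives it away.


Technique: a summation factor — normalize by the running product of ν + 2: the left side becomes a difference, and differences sum.


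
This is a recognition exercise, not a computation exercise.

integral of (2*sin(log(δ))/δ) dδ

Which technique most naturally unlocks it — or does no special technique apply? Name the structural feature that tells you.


Method: u-substitution — the only nontrivial dependence routes through log(δ), whose derivative supplies the leftover factor up to a constant multiple — u = log(δ) flattens it.


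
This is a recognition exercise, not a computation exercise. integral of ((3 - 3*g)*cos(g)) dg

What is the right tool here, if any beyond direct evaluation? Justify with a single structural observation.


Method: integration by parts — 3 - 3*g dies after finitely many derivatives while cos(g) cycles under integration — the tabular/parts setup.


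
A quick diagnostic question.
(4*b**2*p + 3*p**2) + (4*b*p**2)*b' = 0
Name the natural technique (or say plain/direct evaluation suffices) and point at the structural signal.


Best approach: the exact-equation method — take the mixed partials of 4*b**2*p + 3*p**2 and 4*b*p**2: they are equal, which certifies an exact differential.


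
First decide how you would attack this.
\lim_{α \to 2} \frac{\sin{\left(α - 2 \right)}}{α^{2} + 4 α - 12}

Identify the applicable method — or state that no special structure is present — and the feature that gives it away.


Technique: l'Hôpital's rule (0/0) — plug in 2: top and bottom both hit zero, so differentiate each and retry. A first-order expansion at the point is an equally standard path; the rule packages it.


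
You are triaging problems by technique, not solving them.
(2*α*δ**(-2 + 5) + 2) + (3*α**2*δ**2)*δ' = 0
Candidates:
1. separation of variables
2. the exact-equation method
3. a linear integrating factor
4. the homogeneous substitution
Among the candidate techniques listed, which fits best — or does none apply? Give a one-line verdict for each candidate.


Best approach: the exact-equation method — because the two cross partials coincide, the form is conservative as written — recover its potential in (α, δ).
- separation of variables: no division isolates the independent variable from the unknown.
- the exact-equation method — yes, a natural case for it.
- a linear integrating factor: a nonlinear term in the unknown puts this outside the integrating-factor template.
- the homogeneous substitution — the slope does not depend on the ratio of the variables alone.


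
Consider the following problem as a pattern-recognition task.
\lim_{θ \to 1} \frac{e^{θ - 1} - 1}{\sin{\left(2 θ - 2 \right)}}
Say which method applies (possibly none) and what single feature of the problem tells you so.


Method: l'Hôpital's rule (0/0) — substituting 1 gives 0 over 0; differentiate top and bottom once and re-evaluate. One could equally expand both pieces locally and compare leading terms; the rule does that in one stroke.


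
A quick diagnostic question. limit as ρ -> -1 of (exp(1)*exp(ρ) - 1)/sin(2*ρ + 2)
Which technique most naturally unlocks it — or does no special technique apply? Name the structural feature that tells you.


Best approach: l'Hôpital's rule (0/0) — plug in -1: top and bottom both hit zero, so differentiate each and retry. The standard small-argument limits would also carry it; the rule is the systematic route.


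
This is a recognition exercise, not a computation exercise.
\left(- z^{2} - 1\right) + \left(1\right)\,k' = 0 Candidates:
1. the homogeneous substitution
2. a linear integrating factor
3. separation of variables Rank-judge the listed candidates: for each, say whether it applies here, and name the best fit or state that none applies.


Best approach: no special technique — the slope is a pure function of z; integrate both sides and be done.
- the homogeneous substitution — the slope does not depend on the ratio of the variables alone.
- a linear integrating factor — the linear template holds only trivially here (the unknown is absent, so the coefficient is zero) — the method is not the natural label.
- separation of variables — with no unknown in the slope, separating variables is a formality — the equation integrates directly.


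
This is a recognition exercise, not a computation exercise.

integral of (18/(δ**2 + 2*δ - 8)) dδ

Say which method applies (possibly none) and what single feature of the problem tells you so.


Technique: partial fractions — a proper rational integrand over the factorable δ**2 + 2*δ - 8: partial fractions reduce it to elementary pieces.


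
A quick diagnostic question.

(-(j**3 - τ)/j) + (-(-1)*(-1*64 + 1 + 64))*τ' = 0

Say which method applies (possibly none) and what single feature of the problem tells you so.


Best approach: a linear integrating factor — linear in the unknown with genuine forcing: multiply through by the exponential of the integrated coefficient and the left side closes into one derivative.


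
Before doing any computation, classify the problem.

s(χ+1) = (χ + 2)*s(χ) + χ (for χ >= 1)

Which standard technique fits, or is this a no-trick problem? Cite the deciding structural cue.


Verdict: a summation factor — normalize by the running product of χ + 2: the left side becomes a difference, and differences sum.


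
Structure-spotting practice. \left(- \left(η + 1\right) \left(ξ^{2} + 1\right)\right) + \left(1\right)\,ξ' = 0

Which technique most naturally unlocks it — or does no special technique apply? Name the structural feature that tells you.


Diagnosis: separation of variables — the slope splits multiplicatively: η + 1 carrying all η-dependence times ξ^{2} + 1 carrying all ξ-dependence — separate and integrate.


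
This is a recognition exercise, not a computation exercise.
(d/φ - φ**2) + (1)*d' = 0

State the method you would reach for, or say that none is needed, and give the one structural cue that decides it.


Diagnosis: a linear integrating factor — linear in the unknown with genuine forcing: multiply through by the exponential of the integrated coefficient and the left side closes into one derivative.


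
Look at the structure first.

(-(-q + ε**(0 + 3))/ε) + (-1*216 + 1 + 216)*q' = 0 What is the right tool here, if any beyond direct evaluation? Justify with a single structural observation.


Diagnosis: a linear integrating factor — linear in the unknown with genuine forcing: multiply through by the exponential of the integrated coefficient and the left side closes into one derivative.


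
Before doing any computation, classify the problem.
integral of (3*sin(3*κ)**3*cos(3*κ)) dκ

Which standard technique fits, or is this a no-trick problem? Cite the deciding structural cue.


Method: u-substitution — differentiating the inner expression sin(3*κ) produces the factor 3*cos(3*κ) up to a constant multiple, so substituting u = sin(3*κ) reduces everything to a one-variable integral in u.


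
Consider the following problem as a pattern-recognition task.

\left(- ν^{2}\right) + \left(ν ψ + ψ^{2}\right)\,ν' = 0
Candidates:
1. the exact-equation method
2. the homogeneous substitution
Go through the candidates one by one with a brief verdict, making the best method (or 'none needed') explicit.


Best approach: the homogeneous substitution — solved for the derivative, the right side is unchanged under scaling ψ and ν together — it depends only on the ratio ν/ψ, so substitute a single ratio variable. This can also be massaged into Bernoulli form (the roles of the variables may need exchanging); the homogeneous substitution avoids that setup.
- the exact-equation method: the mixed partial derivatives differ, so the left side is not a total differential.
- the homogeneous substitution — yes, a natural case for it.


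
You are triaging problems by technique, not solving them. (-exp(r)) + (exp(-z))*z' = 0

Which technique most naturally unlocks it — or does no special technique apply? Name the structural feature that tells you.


Best approach: separation of variables — all dependence on the two variables factors apart, the defining separable shape. The cross-partial test also passes here (vacuously, each side single-variable); the potential-function route would work, separation is simply more immediate.


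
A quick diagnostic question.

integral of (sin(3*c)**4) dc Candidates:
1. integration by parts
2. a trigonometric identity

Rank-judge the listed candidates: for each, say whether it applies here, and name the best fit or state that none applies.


Method: a trigonometric identity — reduce sin(3*c)**4 with the power-reduction formula and the integral becomes first-degree trigonometry.
- integration by parts — not the natural route: no polynomial-kernel product appears — a recursive parts reduction of the trigonometric product exists, but the identity rewrite is direct.
- a trigonometric identity — yes, a natural case for it.


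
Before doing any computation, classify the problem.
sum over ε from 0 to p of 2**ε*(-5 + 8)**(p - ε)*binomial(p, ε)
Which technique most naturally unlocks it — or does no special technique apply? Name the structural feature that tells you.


Best approach: the binomial theorem — the summand is term ε of a binomial expansion in 2 and (-5 + 8); the whole sum is a single power.


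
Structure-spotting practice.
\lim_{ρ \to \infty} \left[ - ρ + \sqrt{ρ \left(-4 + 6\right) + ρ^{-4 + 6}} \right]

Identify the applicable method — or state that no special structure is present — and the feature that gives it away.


Best approach: conjugate multiplication — the ∞ − ∞ radical form is the exact trigger for the conjugate maneuver.


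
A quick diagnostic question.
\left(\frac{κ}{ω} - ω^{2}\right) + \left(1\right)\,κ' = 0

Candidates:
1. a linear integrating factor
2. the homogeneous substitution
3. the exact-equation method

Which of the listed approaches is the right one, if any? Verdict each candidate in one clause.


Diagnosis: a linear integrating factor — linear in the unknown with genuine forcing: multiply through by the exponential of the integrated coefficient and the left side closes into one derivative.
- a linear integrating factor: applies; the problem has the shape this method handles.
- the homogeneous substitution: the ratio substitution does not collapse this equation.
- the exact-equation method — no potential function has this form as its differential, as written.


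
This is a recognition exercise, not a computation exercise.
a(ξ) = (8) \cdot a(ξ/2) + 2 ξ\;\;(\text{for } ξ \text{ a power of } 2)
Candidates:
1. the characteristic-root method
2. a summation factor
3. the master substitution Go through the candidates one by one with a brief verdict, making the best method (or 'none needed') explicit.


Verdict: the master substitution — the argument contracts 2-fold per step: reindex ξ exponentially and solve the linear recurrence in the new index.
- the characteristic-root method: a divided-index call is not the fixed-shift linear shape that characteristic roots solve.
- a summation factor: the recursion divides its index rather than shifting it — there is no previous-term chain for a summation factor to telescope.
- the master substitution: yes, a natural case for it.


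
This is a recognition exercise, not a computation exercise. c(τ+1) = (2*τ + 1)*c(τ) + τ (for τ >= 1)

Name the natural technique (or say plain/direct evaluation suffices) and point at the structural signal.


Diagnosis: a summation factor — it is first-order linear but the coefficient 2*τ + 1 depends on the index, so multiply through by a summation factor to telescope it.


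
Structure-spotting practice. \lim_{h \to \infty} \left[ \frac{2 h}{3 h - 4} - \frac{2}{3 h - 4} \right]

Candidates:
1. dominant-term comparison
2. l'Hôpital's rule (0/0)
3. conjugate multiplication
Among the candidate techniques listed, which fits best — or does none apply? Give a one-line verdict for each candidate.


Diagnosis: dominant-term comparison — divide by the highest power of h present: lower-order terms vanish and the dominant ratio remains.
- dominant-term comparison: yes, a natural case for it.
- l'Hôpital's rule (0/0): no 0/0 form appears: written as one quotient, top and bottom both grow without bound, and the ratio is decided by their leading terms.
- conjugate multiplication — no divergent radical difference is present for a conjugate pair to cancel.


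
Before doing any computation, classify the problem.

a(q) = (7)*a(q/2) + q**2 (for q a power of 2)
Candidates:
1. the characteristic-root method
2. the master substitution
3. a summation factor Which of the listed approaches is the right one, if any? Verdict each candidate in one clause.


Technique: the master substitution — the argument contracts 2-fold per step: reindex q exponentially and solve the linear recurrence in the new index.
- the characteristic-root method — the recursion divides its index rather than shifting it — outside the constant-shift family the root method covers.
- the master substitution: a fit — the right tool for this form.
- a summation factor: a divided-index call is outside the fixed-shift first-order family a summation factor normalizes.


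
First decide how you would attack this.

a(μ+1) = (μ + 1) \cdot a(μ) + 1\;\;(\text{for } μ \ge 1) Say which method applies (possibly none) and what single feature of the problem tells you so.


Method: a summation factor — because the multiplier μ + 1 is index-dependent, divide through by its running product and sum the resulting differences.


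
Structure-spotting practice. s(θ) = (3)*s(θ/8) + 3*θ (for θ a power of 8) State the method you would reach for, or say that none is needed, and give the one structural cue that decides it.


Method: the master substitution — the call at θ/8 makes this multiplicative recursion; the master-style substitution converts it to additive.


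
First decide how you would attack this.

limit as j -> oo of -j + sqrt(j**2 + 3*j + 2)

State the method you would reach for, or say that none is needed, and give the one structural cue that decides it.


Technique: conjugate multiplication — both pieces blow up but their difference is finite; the conjugate trick rationalizes sqrt(j**2 + 3*j + 2) - j.


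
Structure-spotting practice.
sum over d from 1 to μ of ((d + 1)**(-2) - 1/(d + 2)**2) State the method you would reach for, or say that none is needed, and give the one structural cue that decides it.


Diagnosis: telescoping — the summand is built as (d + 1)**(-2) minus its own successor — adjacent terms annihilate down the line.


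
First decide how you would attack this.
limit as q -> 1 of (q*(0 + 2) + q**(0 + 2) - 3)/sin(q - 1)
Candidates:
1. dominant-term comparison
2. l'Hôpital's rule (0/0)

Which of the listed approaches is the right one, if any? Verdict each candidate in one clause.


Method: l'Hôpital's rule (0/0) — substituting 1 gives 0 over 0; differentiate top and bottom once and re-evaluate. A first-order expansion at the point is an equally standard path; the rule packages it.
- dominant-term comparison: this is not a rational comparison of growth rates at infinity.
- l'Hôpital's rule (0/0) — yes — fits the structure here.


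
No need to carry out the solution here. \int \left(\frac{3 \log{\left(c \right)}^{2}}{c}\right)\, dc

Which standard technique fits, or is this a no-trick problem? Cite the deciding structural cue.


Verdict: u-substitution — everything non-trivial happens through the inner expression \log{\left(c \right)}, and its derivative accounts for the remaining factor up to a constant, so set u = \log{\left(c \right)}.


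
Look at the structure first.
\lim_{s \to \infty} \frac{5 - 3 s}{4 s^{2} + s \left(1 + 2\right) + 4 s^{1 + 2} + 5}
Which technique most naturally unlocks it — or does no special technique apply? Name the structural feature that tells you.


Verdict: dominant-term comparison — divide through by the highest power of s; every lower-order term dies and the dominant terms decide the limit. Differentiating the expression as a single quotient would eventually settle it as well; matching dominant growth settles it immediately.


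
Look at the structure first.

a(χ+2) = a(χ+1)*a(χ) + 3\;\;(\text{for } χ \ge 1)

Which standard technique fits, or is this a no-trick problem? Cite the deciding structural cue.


Best approach: no special technique — the sequence value feeds back through itself nonlinearly — linear superposition fails, and every superposition-based closed form fails with it.


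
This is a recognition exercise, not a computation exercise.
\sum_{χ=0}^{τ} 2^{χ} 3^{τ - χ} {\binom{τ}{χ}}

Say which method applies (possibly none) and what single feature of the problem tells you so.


Technique: the binomial theorem — {\binom{τ}{χ}} weighting matched powers of 2 and 3 is the expanded form of (2 + 3)^τ — fold it back up.


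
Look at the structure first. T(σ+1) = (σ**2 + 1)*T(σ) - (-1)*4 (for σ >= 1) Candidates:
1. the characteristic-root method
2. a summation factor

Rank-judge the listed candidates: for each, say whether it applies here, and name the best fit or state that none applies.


Method: a summation factor — one-term recursion with variable weight σ**2 + 1 is solved by product normalization, not by root-finding.
- the characteristic-root method: the coefficients change with the index, which the root method cannot absorb.
- a summation factor — applicable, and directly so.


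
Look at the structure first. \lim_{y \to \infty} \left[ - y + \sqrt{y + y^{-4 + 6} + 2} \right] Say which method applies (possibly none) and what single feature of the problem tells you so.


Diagnosis: conjugate multiplication — \sqrt{y + y^{-4 + 6} + 2} and y both blow up, but their difference is tame once the conjugate rationalizes it.


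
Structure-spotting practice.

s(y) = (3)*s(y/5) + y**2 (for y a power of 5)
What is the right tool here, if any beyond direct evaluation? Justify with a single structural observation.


Best approach: the master substitution — index division is the fingerprint: y/5 in the recursive call means substitute y = 5^m.


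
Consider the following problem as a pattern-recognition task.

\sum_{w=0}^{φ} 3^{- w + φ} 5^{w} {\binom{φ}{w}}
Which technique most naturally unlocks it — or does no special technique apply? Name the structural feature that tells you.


Best approach: the binomial theorem — binomial coefficients against complementary powers of 5 and 3: recognize the binomial expansion and resum.


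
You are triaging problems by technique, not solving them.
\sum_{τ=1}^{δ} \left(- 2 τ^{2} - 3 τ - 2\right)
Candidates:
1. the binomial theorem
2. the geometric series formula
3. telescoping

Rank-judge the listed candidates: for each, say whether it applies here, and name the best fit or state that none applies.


Verdict: no special technique — Faulhaber territory: sum each constant-multiple power of τ with its closed-form formula, no trick required.
- the binomial theorem — no binomial coefficients pair with matched powers.
- the geometric series formula — the term-to-term ratio changes with the index, so the geometric formula cannot close it.
- telescoping — computed from the summand as displayed, the partial sums build up without the pairwise collapse telescoping exploits.


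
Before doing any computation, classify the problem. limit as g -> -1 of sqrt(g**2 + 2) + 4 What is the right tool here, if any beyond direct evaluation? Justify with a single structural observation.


Diagnosis: no special technique — the expression is continuous at the evaluation point — substitute directly; no indeterminate form appears.


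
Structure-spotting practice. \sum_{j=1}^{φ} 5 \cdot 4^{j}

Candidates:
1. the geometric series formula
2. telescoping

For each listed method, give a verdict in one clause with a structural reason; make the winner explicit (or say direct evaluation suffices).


Verdict: the geometric series formula — each term is 4 times the previous one, so the geometric-series formula applies directly.
- the geometric series formula — a fit — the right tool for this form.
- telescoping — the terms as presented offer no neighboring cancellation — a telescoping rewrite may exist, but the displayed structure does not hand one over.


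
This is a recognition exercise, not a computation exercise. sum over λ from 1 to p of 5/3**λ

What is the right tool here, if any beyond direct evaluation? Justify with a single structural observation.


Best approach: the geometric series formula — consecutive terms stand in a fixed index-free ratio — the geometric sum formula closes it.


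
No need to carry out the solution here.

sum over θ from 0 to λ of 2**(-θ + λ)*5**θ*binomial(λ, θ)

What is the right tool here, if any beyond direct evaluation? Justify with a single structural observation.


Technique: the binomial theorem — the binomial coefficients weight matched powers of 5 and 2, which is exactly the expansion of a binomial power.


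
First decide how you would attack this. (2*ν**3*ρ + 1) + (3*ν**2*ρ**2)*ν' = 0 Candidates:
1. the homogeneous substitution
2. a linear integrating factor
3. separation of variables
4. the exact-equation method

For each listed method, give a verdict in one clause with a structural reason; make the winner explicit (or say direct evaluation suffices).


Method: the exact-equation method — because the two cross partials coincide, the form is conservative as written — recover its potential in (ρ, ν).
- the homogeneous substitution: rescaling both variables together changes the slope, so no ratio substitution collapses it.
- a linear integrating factor: a nonlinear term in the unknown puts this outside the integrating-factor template.
- separation of variables — the two dependences do not factor apart.
- the exact-equation method — applicable, and directly so.


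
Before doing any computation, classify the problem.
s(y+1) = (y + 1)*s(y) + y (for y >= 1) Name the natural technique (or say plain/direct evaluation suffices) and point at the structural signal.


Verdict: a summation factor — because the multiplier y + 1 is index-dependent, divide through by its running product and sum the resulting differences.


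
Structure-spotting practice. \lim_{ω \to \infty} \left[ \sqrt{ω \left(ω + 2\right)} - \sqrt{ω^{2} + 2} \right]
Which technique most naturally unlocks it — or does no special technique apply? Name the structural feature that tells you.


Method: conjugate multiplication — the ∞ − ∞ radical form is the exact trigger for the conjugate maneuver.


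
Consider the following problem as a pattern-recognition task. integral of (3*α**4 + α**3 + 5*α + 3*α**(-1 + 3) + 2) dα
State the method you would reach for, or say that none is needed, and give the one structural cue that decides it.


Method: no special technique — every term is a constant multiple of a power of α; term-wise power-rule integration needs no preliminary transformation.


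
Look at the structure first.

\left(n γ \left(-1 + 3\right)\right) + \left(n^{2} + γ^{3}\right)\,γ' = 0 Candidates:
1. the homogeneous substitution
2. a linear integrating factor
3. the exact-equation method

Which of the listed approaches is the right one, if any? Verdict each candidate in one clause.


Verdict: the exact-equation method — take the mixed partials of n γ \left(-1 + 3\right) and n^{2} + γ^{3}: they are equal, which certifies an exact differential.
- the homogeneous substitution — the ratio of the variables does not determine the slope.
- a linear integrating factor — a nonlinear term in the unknown puts this outside the integrating-factor template.
- the exact-equation method — yes — fits the structure here.


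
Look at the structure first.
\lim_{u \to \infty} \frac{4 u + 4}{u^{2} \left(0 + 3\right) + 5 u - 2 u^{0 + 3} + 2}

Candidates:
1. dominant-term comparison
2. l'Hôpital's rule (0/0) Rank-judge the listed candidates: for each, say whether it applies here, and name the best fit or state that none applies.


Diagnosis: dominant-term comparison — divide through by the highest power of u; every lower-order term dies and the dominant terms decide the limit.
- dominant-term comparison: applicable, and directly so.
- l'Hôpital's rule (0/0) — no 0/0 form appears: written as one quotient, top and bottom both grow without bound, and the ratio is decided by their leading terms.


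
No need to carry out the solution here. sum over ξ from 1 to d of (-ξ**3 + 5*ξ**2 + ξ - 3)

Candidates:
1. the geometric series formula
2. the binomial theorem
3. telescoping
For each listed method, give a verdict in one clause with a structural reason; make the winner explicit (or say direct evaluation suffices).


Method: no special technique — no ratio, no shift structure, no binomial pattern: sum the constant-multiple powers of ξ with known formulas.
- the geometric series formula — dividing successive terms gives an index-dependent quantity, not a constant.
- the binomial theorem: no binomial coefficients pair up with complementary powers here.
- telescoping — as presented, consecutive terms share no shifted copy to cancel against — no rewrite is on display to change that.


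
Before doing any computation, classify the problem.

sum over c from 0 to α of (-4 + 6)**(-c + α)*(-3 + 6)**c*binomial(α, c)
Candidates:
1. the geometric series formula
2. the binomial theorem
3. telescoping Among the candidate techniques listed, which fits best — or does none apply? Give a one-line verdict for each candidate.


Diagnosis: the binomial theorem — the binomial coefficients weight matched powers of (-3 + 6) and (-4 + 6), which is exactly the expansion of a binomial power.
- the geometric series formula: consecutive terms are not related by a fixed multiplier.
- the binomial theorem: applies; the problem has the shape this method handles.
- telescoping: as presented, consecutive terms share no shifted copy to cancel against — no rewrite is on display to change that.


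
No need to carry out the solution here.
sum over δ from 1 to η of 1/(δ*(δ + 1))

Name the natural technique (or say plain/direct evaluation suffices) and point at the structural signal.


Verdict: telescoping — one partial-fraction pass turns 1/(δ*(δ + 1)) into a shifted difference, and shifted differences telescope.


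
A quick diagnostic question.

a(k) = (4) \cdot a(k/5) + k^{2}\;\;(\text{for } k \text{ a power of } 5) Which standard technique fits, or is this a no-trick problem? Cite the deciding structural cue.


Best approach: the master substitution — treat m = log base 5 of k as the new clock: one recursion step advances m by one while k scales by 5.


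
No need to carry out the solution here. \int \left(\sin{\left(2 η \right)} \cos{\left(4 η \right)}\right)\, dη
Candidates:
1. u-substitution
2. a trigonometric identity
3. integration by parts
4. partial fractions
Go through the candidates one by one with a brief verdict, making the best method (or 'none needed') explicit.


Diagnosis: a trigonometric identity — split \sin{\left(2 η \right)} \cos{\left(4 η \right)} with the angle-addition identities: the resulting sum integrates term by term.
- u-substitution: no subexpression of the integrand serves as a whole-integral substitution inner — individual terms may offer their own, but none carries its derivative as a factor of the full integrand; a working change of variable would have to be constructed from outside the expression.
- a trigonometric identity — a fit — the right tool for this form.
- integration by parts: not the fit here: there is no polynomial factor to ladder down — parts can still close the trigonometric product by recursion, though the identity rewrite is the direct route.
- partial fractions — there is no rational-function structure to decompose.


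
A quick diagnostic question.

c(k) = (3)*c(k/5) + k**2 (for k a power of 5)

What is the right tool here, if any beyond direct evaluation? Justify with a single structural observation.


Method: the master substitution — the recursive call is at index k/5 rather than a shift, a divide-and-conquer shape — substituting k = 5^m linearizes it.


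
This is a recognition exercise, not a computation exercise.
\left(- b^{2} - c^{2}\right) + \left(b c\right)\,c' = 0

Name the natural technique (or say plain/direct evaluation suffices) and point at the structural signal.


Method: the homogeneous substitution — the slope's numerator and denominator share total degree; set v = c/b and the equation drops to separable form. A Bernoulli substitution is a fair alternative on this equation directly; the homogeneous reading takes it as given.


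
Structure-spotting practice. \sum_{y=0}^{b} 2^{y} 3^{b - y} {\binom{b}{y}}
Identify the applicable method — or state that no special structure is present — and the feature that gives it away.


Diagnosis: the binomial theorem — the binomial coefficients weight matched powers of 2 and 3, which is exactly the expansion of a binomial power.


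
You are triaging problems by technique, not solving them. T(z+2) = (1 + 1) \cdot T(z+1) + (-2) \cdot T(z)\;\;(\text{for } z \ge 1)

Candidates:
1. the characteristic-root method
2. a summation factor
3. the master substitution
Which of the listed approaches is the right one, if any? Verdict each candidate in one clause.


Verdict: the characteristic-root method — fixed numeric weights on consecutive terms and no forcing term added: the root method in its home territory.
- the characteristic-root method: a fit — the right tool for this form.
- a summation factor: a summation factor telescopes one-step recursions; this one carries higher-order memory.
- the master substitution: with no divided-index recursive call, reindexing by powers of a base buys nothing.


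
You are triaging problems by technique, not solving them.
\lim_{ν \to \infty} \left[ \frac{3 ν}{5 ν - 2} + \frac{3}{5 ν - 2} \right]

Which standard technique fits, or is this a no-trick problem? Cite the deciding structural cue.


Method: dominant-term comparison — growth-rate triage: the leading powers of ν decide the limit, everything else is noise. Differentiating the expression as a single quotient would eventually settle it as well; matching dominant growth settles it immediately.


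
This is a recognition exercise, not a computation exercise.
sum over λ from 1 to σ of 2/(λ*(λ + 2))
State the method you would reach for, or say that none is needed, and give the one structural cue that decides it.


Technique: telescoping — 2/(λ*(λ + 2)) is a collapsed telescope: expand it into simple fractions to see the cancellation.


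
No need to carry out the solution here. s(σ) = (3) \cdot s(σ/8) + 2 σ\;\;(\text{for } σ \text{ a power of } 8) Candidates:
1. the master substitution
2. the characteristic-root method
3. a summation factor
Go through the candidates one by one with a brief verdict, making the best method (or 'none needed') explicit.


Technique: the master substitution — the argument shrinks by the factor 8, so measure the index on a logarithmic scale and the recursion becomes a shift.
- the master substitution: applies; the problem has the shape this method handles.
- the characteristic-root method — a divided-index call is not the fixed-shift linear shape that characteristic roots solve.
- a summation factor: a divided-index call is outside the fixed-shift first-order family a summation factor normalizes.
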